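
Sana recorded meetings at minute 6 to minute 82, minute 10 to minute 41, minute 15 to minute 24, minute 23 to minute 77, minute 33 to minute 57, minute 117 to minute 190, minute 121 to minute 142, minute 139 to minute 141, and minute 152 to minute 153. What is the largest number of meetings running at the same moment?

4

Sweep endpoints in order; track running count of active intervals.
Peak of 4 reached at minute 23.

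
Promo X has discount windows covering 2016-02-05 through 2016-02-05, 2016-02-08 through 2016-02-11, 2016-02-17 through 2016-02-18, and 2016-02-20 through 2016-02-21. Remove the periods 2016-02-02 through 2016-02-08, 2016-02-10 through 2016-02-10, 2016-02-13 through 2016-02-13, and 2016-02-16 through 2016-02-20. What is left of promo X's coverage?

2016-02-09 through 2016-02-09, 2016-02-11 through 2016-02-11, 2016-02-21 through 2016-02-21

2016-02-05 through 2016-02-05: entirely removed.
2016-02-08 through 2016-02-11 \ B = 2016-02-09 through 2016-02-09, 2016-02-11 through 2016-02-11.
2016-02-17 through 2016-02-18: entirely removed.
2016-02-20 through 2016-02-21 \ B = 2016-02-21 through 2016-02-21.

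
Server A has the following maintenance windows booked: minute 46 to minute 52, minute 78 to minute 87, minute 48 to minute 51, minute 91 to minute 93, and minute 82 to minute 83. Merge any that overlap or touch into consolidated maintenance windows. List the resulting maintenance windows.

Sort by start: minute 46 to minute 52, minute 48 to minute 51, minute 78 to minute 87, minute 82 to minute 83, minute 91 to minute 93.
minute 48 to minute 51 overlaps/touches minute 46 to minute 52 → extend to minute 46 to minute 52.
minute 78 to minute 87 is disjoint → start new block.
minute 82 to minute 83 overlaps/touches minute 78 to minute 87 → extend to minute 78 to minute 87.
minute 91 to minute 93 is disjoint → start new block.

minute 46 to minute 52, minute 78 to minute 87, minute 91 to minute 93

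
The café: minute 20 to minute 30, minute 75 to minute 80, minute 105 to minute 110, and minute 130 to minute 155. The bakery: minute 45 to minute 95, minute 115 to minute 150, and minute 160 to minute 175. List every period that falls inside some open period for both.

minute 75 to minute 80, minute 130 to minute 150

minute 20 to minute 30 falls entirely outside B.
minute 75 to minute 80 overlaps B on minute 75 to minute 80.
minute 105 to minute 110 falls entirely outside B.
minute 130 to minute 155 overlaps B on minute 130 to minute 150.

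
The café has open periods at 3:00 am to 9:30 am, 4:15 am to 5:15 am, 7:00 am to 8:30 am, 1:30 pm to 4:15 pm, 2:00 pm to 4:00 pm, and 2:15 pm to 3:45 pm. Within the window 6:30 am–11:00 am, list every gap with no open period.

Covered (merged): 3:00 am–9:30 am, 1:30 pm–4:15 pm.
Complement within 6:30 am–11:00 am: 9:30 am–11:00 am.

9:30 am–11:00 am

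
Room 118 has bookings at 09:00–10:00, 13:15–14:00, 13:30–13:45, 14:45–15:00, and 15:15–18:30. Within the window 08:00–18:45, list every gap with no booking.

08:00-09:00, 10:00-13:15, 14:00-14:45, 15:00-15:15, 18:30-18:45

The merged coverage is 09:00-10:00, 13:15-14:00, 14:45-15:00, 15:15-18:30.
Complement within 08:00-18:45: 08:00-09:00, 10:00-13:15, 14:00-14:45, 15:00-15:15, 18:30-18:45.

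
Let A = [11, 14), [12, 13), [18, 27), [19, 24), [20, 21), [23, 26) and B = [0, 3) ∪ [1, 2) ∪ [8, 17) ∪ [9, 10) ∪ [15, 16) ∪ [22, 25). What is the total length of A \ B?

A, merged: [11, 14), [18, 27).
B, merged: [0, 3), [8, 17), [22, 25).
A \ B = [18, 22), [25, 27).
Total: 4 + 2 = 6.

6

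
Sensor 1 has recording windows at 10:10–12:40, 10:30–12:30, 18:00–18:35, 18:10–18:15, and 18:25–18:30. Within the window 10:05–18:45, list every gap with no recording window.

10:05-10:10, 12:40-18:00, 18:35-18:45

The merged coverage is 10:10-12:40, 18:00-18:35.
Complement within 10:05-18:45: 10:05-10:10, 12:40-18:00, 18:35-18:45.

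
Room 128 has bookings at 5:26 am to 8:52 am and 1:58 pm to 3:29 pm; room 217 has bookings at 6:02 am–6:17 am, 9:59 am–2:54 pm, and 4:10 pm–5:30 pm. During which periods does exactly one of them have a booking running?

5:26 am–6:02 am, 6:17 am–8:52 am, 9:59 am–1:58 pm, 2:54 pm–3:29 pm, 4:10 pm–5:30 pm

A but not B: 5:26 am–6:02 am, 6:17 am–8:52 am, 2:54 pm–3:29 pm.
B but not A: 9:59 am–1:58 pm, 4:10 pm–5:30 pm.
Combining gives A △ B.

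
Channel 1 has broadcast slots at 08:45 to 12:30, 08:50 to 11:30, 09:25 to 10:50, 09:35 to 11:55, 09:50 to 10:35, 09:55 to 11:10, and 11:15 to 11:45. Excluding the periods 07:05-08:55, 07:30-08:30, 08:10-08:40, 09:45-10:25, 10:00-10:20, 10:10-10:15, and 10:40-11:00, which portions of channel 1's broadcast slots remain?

A, merged: 08:45-12:30.
B, merged: 07:05-08:55, 09:45-10:25, 10:40-11:00.
08:45-12:30 with B removed leaves 08:55-09:45, 10:25-10:40, 11:00-12:30.

08:55-09:45, 10:25-10:40, 11:00-12:30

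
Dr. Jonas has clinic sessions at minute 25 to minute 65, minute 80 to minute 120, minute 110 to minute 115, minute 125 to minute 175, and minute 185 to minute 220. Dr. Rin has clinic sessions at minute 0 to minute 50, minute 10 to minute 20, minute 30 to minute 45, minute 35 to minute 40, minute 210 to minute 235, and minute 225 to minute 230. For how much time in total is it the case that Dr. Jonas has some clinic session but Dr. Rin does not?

First set merges to minute 25 to minute 65, minute 80 to minute 120, minute 125 to minute 175, minute 185 to minute 220.
Second set merges to minute 0 to minute 50, minute 210 to minute 235.
A \ B = minute 50 to minute 65, minute 80 to minute 120, minute 125 to minute 175, minute 185 to minute 210.
Total: 15 minutes + 40 minutes + 50 minutes + 25 minutes = 130 minutes.

130 minutes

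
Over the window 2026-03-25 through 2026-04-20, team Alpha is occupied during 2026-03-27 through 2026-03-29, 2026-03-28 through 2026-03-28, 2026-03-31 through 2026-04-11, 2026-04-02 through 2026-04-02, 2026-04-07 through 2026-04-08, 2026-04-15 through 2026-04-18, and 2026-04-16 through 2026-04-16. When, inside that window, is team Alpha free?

2026-03-25 through 2026-03-26, 2026-03-30 through 2026-03-30, 2026-04-12 through 2026-04-14, 2026-04-19 through 2026-04-20

After merging, the occupied span is 2026-03-27 through 2026-03-29, 2026-03-31 through 2026-04-11, 2026-04-15 through 2026-04-18.
Gaps within 2026-03-25 through 2026-04-20: 2026-03-25 through 2026-03-26, 2026-03-30 through 2026-03-30, 2026-04-12 through 2026-04-14, 2026-04-19 through 2026-04-20.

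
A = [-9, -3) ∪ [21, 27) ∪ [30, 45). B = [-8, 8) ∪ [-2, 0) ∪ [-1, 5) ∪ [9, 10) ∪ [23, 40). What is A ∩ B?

Merge the second list: [-8, 8), [9, 10), [23, 40).
[-9, -3) ∩ B → [-8, -3).
[21, 27) ∩ B → [23, 27).
[30, 45) ∩ B → [30, 40).

[-8, -3) ∪ [23, 27) ∪ [30, 40)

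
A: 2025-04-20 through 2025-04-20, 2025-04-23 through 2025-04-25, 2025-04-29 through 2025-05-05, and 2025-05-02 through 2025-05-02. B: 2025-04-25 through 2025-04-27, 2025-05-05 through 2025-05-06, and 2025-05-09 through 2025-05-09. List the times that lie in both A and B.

Merge the first list: 2025-04-20 through 2025-04-20, 2025-04-23 through 2025-04-25, 2025-04-29 through 2025-05-05.
2025-04-20 through 2025-04-20 falls entirely outside B.
2025-04-23 through 2025-04-25 overlaps B on 2025-04-25 through 2025-04-25.
2025-04-29 through 2025-05-05 overlaps B on 2025-05-05 through 2025-05-05.

2025-04-25 through 2025-04-25, 2025-05-05 through 2025-05-05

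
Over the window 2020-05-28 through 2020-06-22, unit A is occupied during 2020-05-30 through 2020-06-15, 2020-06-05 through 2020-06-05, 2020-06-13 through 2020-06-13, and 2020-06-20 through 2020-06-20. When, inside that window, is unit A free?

The merged coverage is 2020-05-30 through 2020-06-15, 2020-06-20 through 2020-06-20.
Complement within 2020-05-28 through 2020-06-22: 2020-05-28 through 2020-05-29, 2020-06-16 through 2020-06-19, 2020-06-21 through 2020-06-22.

2020-05-28 through 2020-05-29, 2020-06-16 through 2020-06-19, 2020-06-21 through 2020-06-22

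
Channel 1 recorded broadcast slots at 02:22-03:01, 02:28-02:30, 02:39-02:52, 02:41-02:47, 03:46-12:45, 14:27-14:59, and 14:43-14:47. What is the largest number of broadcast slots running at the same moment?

Sweep endpoints in order; track running count of active intervals.
Peak of 3 reached at 02:41.

3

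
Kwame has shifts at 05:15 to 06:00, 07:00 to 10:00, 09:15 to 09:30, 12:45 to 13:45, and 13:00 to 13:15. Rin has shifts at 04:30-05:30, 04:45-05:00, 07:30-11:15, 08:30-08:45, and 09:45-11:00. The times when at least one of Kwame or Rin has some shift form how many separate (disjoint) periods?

3

A, merged: 05:15–06:00, 07:00–10:00, 12:45–13:45.
B, merged: 04:30–05:30, 07:30–11:15.
A ∪ B = 04:30–06:00, 07:00–11:15, 12:45–13:45.
That is 3 disjoint pieces.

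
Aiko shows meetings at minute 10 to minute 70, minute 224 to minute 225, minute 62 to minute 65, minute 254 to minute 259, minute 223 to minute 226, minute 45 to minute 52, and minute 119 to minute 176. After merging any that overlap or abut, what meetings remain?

minute 10 to minute 70, minute 119 to minute 176, minute 223 to minute 226, minute 254 to minute 259

Sort by start: minute 10 to minute 70, minute 45 to minute 52, minute 62 to minute 65, minute 119 to minute 176, minute 223 to minute 226, minute 224 to minute 225, minute 254 to minute 259.
minute 45 to minute 52 overlaps/touches minute 10 to minute 70 → extend to minute 10 to minute 70.
minute 62 to minute 65 overlaps/touches minute 10 to minute 70 → extend to minute 10 to minute 70.
minute 119 to minute 176 is disjoint → start new block.
minute 223 to minute 226 is disjoint → start new block.
minute 224 to minute 225 overlaps/touches minute 223 to minute 226 → extend to minute 223 to minute 226.
minute 254 to minute 259 is disjoint → start new block.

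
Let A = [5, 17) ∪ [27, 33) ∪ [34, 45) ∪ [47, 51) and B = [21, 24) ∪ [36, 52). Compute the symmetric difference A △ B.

[5, 17) ∪ [21, 24) ∪ [27, 33) ∪ [34, 36) ∪ [45, 47) ∪ [51, 52)

A \ B = [5, 17), [27, 33), [34, 36).
B \ A = [21, 24), [45, 47), [51, 52).
Union of the two gives the symmetric difference.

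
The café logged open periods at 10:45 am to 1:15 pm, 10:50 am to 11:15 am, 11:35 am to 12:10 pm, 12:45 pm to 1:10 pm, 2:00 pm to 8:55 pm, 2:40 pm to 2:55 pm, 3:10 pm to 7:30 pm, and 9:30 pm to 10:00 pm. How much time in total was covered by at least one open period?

Merged: 10:45 am-1:15 pm, 2:00 pm-8:55 pm, 9:30 pm-10:00 pm.
Lengths: 2 h 30 min + 6 h 55 min + 30 min = 9 h 55 min.

9 h 55 min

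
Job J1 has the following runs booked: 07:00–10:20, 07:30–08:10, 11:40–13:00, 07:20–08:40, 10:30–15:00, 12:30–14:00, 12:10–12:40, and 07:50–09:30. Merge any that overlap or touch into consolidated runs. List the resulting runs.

Sort by start: 07:00-10:20, 07:20-08:40, 07:30-08:10, 07:50-09:30, 10:30-15:00, 11:40-13:00, 12:10-12:40, 12:30-14:00.
07:20-08:40 overlaps/touches 07:00-10:20 → extend to 07:00-10:20.
07:30-08:10 overlaps/touches 07:00-10:20 → extend to 07:00-10:20.
07:50-09:30 overlaps/touches 07:00-10:20 → extend to 07:00-10:20.
10:30-15:00 is disjoint → start new block.
11:40-13:00 overlaps/touches 10:30-15:00 → extend to 10:30-15:00.
12:10-12:40 overlaps/touches 10:30-15:00 → extend to 10:30-15:00.
12:30-14:00 overlaps/touches 10:30-15:00 → extend to 10:30-15:00.

07:00-10:20, 10:30-15:00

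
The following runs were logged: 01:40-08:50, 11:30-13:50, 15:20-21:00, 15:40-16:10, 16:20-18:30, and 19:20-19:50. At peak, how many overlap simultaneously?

Sweep endpoints in order; track running count of active intervals.
Peak of 2 reached at 15:40.

2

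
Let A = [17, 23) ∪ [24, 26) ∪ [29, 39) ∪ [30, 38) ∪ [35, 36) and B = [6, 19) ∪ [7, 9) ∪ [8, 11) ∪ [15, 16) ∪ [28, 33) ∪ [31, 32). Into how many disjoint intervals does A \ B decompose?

Merge the first list: [17, 23), [24, 26), [29, 39).
Merge the second list: [6, 19), [28, 33).
A \ B = [19, 23), [24, 26), [33, 39).
That is 3 disjoint pieces.

3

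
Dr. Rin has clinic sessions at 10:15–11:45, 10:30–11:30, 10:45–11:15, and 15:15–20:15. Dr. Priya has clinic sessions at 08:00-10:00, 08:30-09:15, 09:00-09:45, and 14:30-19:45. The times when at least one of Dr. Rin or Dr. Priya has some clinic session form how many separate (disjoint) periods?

3

First set merges to 10:15–11:45, 15:15–20:15.
Second set merges to 08:00–10:00, 14:30–19:45.
A ∪ B = 08:00–10:00, 10:15–11:45, 14:30–20:15.
That is 3 disjoint pieces.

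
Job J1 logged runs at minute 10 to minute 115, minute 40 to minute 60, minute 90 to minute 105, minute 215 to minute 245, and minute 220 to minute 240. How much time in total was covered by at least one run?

Merged: minute 10 to minute 115, minute 215 to minute 245.
Lengths: 105 minutes + 30 minutes = 135 minutes.

135 minutes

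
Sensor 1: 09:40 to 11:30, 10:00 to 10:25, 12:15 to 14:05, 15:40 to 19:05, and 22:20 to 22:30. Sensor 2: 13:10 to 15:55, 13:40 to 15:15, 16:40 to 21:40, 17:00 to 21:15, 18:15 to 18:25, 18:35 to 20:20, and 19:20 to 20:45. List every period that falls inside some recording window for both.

A, merged: 09:40-11:30, 12:15-14:05, 15:40-19:05, 22:20-22:30.
B, merged: 13:10-15:55, 16:40-21:40.
09:40-11:30 meets no B interval.
12:15-14:05 ∩ B → 13:10-14:05.
15:40-19:05 ∩ B → 15:40-15:55, 16:40-19:05.
22:20-22:30 meets no B interval.

13:10-14:05, 15:40-15:55, 16:40-19:05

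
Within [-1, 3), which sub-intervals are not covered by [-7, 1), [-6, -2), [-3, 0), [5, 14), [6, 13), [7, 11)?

[1, 3)

After merging, the occupied span is [-7, 1), [5, 14).
Gaps within [-1, 3): [1, 3).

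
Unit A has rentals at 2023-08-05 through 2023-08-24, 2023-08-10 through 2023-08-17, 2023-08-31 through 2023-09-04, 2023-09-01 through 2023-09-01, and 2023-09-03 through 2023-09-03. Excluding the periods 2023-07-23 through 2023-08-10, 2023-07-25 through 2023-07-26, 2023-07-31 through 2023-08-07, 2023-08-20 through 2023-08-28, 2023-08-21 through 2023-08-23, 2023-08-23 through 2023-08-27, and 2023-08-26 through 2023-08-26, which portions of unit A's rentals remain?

2023-08-11 through 2023-08-19, 2023-08-31 through 2023-09-04

A, merged: 2023-08-05 through 2023-08-24, 2023-08-31 through 2023-09-04.
B, merged: 2023-07-23 through 2023-08-10, 2023-08-20 through 2023-08-28.
2023-08-05 through 2023-08-24 \ B = 2023-08-11 through 2023-08-19.
2023-08-31 through 2023-09-04: nothing removed.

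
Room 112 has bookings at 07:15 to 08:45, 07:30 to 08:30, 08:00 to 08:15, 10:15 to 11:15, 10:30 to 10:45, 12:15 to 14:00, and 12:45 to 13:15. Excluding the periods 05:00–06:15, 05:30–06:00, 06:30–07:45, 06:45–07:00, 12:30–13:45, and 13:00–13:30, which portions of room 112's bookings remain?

07:45-08:45, 10:15-11:15, 12:15-12:30, 13:45-14:00

First set merges to 07:15-08:45, 10:15-11:15, 12:15-14:00.
Second set merges to 05:00-06:15, 06:30-07:45, 12:30-13:45.
07:15-08:45 minus B → 07:45-08:45.
10:15-11:15: no B overlap → unchanged.
12:15-14:00 minus B → 12:15-12:30, 13:45-14:00.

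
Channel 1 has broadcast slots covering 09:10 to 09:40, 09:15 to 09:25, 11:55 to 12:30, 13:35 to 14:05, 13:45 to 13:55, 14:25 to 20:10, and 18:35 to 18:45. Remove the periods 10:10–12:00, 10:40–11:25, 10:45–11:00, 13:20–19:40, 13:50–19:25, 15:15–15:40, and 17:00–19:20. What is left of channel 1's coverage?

09:10–09:40, 12:00–12:30, 19:40–20:10

Merge the first list: 09:10–09:40, 11:55–12:30, 13:35–14:05, 14:25–20:10.
Merge the second list: 10:10–12:00, 13:20–19:40.
09:10–09:40: nothing removed.
11:55–12:30 \ B = 12:00–12:30.
13:35–14:05: entirely removed.
14:25–20:10 \ B = 19:40–20:10.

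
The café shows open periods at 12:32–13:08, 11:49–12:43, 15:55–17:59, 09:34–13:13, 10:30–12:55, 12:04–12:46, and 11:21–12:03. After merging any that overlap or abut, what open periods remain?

Sort by start: 09:34–13:13, 10:30–12:55, 11:21–12:03, 11:49–12:43, 12:04–12:46, 12:32–13:08, 15:55–17:59.
10:30–12:55 overlaps/touches 09:34–13:13 → extend to 09:34–13:13.
11:21–12:03 overlaps/touches 09:34–13:13 → extend to 09:34–13:13.
11:49–12:43 overlaps/touches 09:34–13:13 → extend to 09:34–13:13.
12:04–12:46 overlaps/touches 09:34–13:13 → extend to 09:34–13:13.
12:32–13:08 overlaps/touches 09:34–13:13 → extend to 09:34–13:13.
15:55–17:59 is disjoint → start new block.

09:34–13:13, 15:55–17:59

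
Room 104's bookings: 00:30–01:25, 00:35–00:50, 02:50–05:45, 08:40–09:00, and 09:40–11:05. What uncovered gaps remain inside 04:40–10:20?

After merging, the occupied span is 00:30–01:25, 02:50–05:45, 08:40–09:00, 09:40–11:05.
Uncovered inside 04:40–10:20: 05:45–08:40, 09:00–09:40.

05:45–08:40, 09:00–09:40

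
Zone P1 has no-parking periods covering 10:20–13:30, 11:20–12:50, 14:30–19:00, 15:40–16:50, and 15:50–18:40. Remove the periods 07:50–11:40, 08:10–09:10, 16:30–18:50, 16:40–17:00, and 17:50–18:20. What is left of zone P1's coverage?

First set merges to 10:20–13:30, 14:30–19:00.
Second set merges to 07:50–11:40, 16:30–18:50.
10:20–13:30 with B removed leaves 11:40–13:30.
14:30–19:00 with B removed leaves 14:30–16:30, 18:50–19:00.

11:40–13:30, 14:30–16:30, 18:50–19:00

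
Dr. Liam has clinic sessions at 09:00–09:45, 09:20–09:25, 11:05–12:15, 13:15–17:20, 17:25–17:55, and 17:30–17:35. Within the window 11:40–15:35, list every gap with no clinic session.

12:15–13:15

After merging, the occupied span is 09:00–09:45, 11:05–12:15, 13:15–17:20, 17:25–17:55.
Complement within 11:40–15:35: 12:15–13:15.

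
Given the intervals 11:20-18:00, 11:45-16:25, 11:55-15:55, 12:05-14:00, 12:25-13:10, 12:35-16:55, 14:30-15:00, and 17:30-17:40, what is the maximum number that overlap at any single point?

Sweep endpoints in order; track running count of active intervals.
Peak of 6 reached at 12:35.

6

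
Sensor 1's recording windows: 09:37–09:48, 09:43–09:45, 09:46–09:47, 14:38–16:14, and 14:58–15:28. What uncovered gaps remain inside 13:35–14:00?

13:35–14:00

After merging, the occupied span is 09:37–09:48, 14:38–16:14.
Uncovered inside 13:35–14:00: 13:35–14:00.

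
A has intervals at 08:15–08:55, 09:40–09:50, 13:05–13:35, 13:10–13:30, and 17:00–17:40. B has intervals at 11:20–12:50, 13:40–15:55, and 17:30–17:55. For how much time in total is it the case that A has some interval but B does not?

1 h 50 min

A, merged: 08:15–08:55, 09:40–09:50, 13:05–13:35, 17:00–17:40.
A \ B = 08:15–08:55, 09:40–09:50, 13:05–13:35, 17:00–17:30.
Total: 40 min + 10 min + 30 min + 30 min = 1 h 50 min.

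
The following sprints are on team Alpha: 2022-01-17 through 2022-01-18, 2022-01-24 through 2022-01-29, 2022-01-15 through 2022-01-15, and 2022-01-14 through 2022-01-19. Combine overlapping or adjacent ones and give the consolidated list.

Sort by start: 2022-01-14 through 2022-01-19, 2022-01-15 through 2022-01-15, 2022-01-17 through 2022-01-18, 2022-01-24 through 2022-01-29.
2022-01-15 through 2022-01-15 overlaps/touches 2022-01-14 through 2022-01-19 → extend to 2022-01-14 through 2022-01-19.
2022-01-17 through 2022-01-18 overlaps/touches 2022-01-14 through 2022-01-19 → extend to 2022-01-14 through 2022-01-19.
2022-01-24 through 2022-01-29 is disjoint → start new block.

2022-01-14 through 2022-01-19, 2022-01-24 through 2022-01-29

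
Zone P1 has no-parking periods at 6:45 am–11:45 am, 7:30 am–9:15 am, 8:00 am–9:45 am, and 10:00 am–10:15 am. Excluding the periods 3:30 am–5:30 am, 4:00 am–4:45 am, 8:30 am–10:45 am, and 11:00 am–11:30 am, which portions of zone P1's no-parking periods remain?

6:45 am–8:30 am, 10:45 am–11:00 am, 11:30 am–11:45 am

Merge the first list: 6:45 am–11:45 am.
Merge the second list: 3:30 am–5:30 am, 8:30 am–10:45 am, 11:00 am–11:30 am.
6:45 am–11:45 am minus B → 6:45 am–8:30 am, 10:45 am–11:00 am, 11:30 am–11:45 am.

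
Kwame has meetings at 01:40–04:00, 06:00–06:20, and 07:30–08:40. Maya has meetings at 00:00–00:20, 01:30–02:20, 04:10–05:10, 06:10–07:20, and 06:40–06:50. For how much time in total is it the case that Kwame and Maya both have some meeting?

50 min

Merge the second list: 00:00–00:20, 01:30–02:20, 04:10–05:10, 06:10–07:20.
A ∩ B = 01:40–02:20, 06:10–06:20.
Total: 40 min + 10 min = 50 min.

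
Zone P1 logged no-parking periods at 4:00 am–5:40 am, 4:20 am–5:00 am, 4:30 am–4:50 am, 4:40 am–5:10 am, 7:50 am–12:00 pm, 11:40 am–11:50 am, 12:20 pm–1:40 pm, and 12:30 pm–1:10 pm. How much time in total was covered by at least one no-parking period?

7 h 10 min

Merged: 4:00 am–5:40 am, 7:50 am–12:00 pm, 12:20 pm–1:40 pm.
Lengths: 1 h 40 min + 4 h 10 min + 1 h 20 min = 7 h 10 min.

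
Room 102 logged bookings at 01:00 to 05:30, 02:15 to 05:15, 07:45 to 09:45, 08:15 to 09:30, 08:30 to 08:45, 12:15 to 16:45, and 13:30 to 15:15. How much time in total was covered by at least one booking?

Merged: 01:00–05:30, 07:45–09:45, 12:15–16:45.
Lengths: 4 h 30 min + 2 h + 4 h 30 min = 11 h.

11 h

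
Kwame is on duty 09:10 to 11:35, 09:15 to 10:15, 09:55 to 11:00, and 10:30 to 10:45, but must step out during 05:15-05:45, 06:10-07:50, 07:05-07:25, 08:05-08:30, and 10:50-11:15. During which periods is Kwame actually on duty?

A, merged: 09:10–11:35.
B, merged: 05:15–05:45, 06:10–07:50, 08:05–08:30, 10:50–11:15.
09:10–11:35 with B removed leaves 09:10–10:50, 11:15–11:35.

09:10–10:50, 11:15–11:35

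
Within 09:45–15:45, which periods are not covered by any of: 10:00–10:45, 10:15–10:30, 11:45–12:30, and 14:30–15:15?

Covered (merged): 10:00–10:45, 11:45–12:30, 14:30–15:15.
Uncovered inside 09:45–15:45: 09:45–10:00, 10:45–11:45, 12:30–14:30, 15:15–15:45.

09:45–10:00, 10:45–11:45, 12:30–14:30, 15:15–15:45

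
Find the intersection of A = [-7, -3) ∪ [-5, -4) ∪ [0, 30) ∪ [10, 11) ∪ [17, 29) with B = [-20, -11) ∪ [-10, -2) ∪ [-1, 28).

First set merges to [-7, -3), [0, 30).
[-7, -3) meets the second set on [-7, -3).
[0, 30) meets the second set on [0, 28).

[-7, -3) ∪ [0, 28)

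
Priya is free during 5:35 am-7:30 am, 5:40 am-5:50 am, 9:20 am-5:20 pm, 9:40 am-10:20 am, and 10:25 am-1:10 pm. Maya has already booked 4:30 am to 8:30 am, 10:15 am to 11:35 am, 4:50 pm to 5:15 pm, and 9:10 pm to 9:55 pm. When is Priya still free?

9:20 am–10:15 am, 11:35 am–4:50 pm, 5:15 pm–5:20 pm

Merge the first list: 5:35 am–7:30 am, 9:20 am–5:20 pm.
5:35 am–7:30 am: entirely removed.
9:20 am–5:20 pm \ B = 9:20 am–10:15 am, 11:35 am–4:50 pm, 5:15 pm–5:20 pm.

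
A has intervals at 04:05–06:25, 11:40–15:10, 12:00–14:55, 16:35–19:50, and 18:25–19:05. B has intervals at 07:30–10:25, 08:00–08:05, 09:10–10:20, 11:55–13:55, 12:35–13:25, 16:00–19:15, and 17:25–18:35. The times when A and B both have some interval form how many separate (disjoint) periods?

A, merged: 04:05–06:25, 11:40–15:10, 16:35–19:50.
B, merged: 07:30–10:25, 11:55–13:55, 16:00–19:15.
A ∩ B = 11:55–13:55, 16:35–19:15.
That is 2 disjoint pieces.

2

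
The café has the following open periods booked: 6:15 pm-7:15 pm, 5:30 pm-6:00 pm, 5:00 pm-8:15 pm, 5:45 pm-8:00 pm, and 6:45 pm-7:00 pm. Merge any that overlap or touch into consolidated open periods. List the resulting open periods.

Sort by start: 5:00 pm-8:15 pm, 5:30 pm-6:00 pm, 5:45 pm-8:00 pm, 6:15 pm-7:15 pm, 6:45 pm-7:00 pm.
5:30 pm-6:00 pm overlaps/touches 5:00 pm-8:15 pm → extend to 5:00 pm-8:15 pm.
5:45 pm-8:00 pm overlaps/touches 5:00 pm-8:15 pm → extend to 5:00 pm-8:15 pm.
6:15 pm-7:15 pm overlaps/touches 5:00 pm-8:15 pm → extend to 5:00 pm-8:15 pm.
6:45 pm-7:00 pm overlaps/touches 5:00 pm-8:15 pm → extend to 5:00 pm-8:15 pm.

5:00 pm-8:15 pm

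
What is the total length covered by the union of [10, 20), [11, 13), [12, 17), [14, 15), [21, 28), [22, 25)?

Merged: [10, 20), [21, 28).
Lengths: 10 + 7 = 17.

17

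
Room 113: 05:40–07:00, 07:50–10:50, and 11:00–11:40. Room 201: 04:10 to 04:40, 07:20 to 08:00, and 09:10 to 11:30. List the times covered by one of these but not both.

A but not B: 05:40-07:00, 08:00-09:10, 11:30-11:40.
B but not A: 04:10-04:40, 07:20-07:50, 10:50-11:00.
Combining gives A △ B.

04:10-04:40, 05:40-07:00, 07:20-07:50, 08:00-09:10, 10:50-11:00, 11:30-11:40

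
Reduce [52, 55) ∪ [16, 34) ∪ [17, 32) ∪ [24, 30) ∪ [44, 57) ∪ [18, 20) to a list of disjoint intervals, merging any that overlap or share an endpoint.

[16, 34) ∪ [44, 57)

Sort by start: [16, 34), [17, 32), [18, 20), [24, 30), [44, 57), [52, 55).
[17, 32) overlaps/touches [16, 34) → extend to [16, 34).
[18, 20) overlaps/touches [16, 34) → extend to [16, 34).
[24, 30) overlaps/touches [16, 34) → extend to [16, 34).
[44, 57) is disjoint → start new block.
[52, 55) overlaps/touches [44, 57) → extend to [44, 57).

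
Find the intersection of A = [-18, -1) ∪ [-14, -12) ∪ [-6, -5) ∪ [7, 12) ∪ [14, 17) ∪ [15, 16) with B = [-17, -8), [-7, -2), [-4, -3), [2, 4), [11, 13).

[-17, -8) ∪ [-7, -2) ∪ [11, 12)

Merge the first list: [-18, -1), [7, 12), [14, 17).
Merge the second list: [-17, -8), [-7, -2), [2, 4), [11, 13).
[-18, -1) ∩ B → [-17, -8), [-7, -2).
[7, 12) ∩ B → [11, 12).
[14, 17) meets no B interval.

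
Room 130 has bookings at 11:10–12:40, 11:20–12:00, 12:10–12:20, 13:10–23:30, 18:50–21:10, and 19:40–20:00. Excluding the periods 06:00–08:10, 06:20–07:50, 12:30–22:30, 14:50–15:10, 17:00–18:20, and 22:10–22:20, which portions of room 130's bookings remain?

Merge the first list: 11:10-12:40, 13:10-23:30.
Merge the second list: 06:00-08:10, 12:30-22:30.
11:10-12:40 \ B = 11:10-12:30.
13:10-23:30 \ B = 22:30-23:30.

11:10-12:30, 22:30-23:30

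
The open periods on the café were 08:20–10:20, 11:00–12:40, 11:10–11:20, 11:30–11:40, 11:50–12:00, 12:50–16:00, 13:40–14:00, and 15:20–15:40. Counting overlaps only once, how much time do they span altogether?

Merged: 08:20-10:20, 11:00-12:40, 12:50-16:00.
Lengths: 2 h + 1 h 40 min + 3 h 10 min = 6 h 50 min.

6 h 50 min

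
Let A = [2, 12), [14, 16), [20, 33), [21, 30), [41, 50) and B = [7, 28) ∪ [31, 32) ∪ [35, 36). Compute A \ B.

Merge the first list: [2, 12), [14, 16), [20, 33), [41, 50).
[2, 12) with B removed leaves [2, 7).
[14, 16) lies entirely inside B → drops out.
[20, 33) with B removed leaves [28, 31), [32, 33).
[41, 50) is untouched.

[2, 7) ∪ [28, 31) ∪ [32, 33) ∪ [41, 50)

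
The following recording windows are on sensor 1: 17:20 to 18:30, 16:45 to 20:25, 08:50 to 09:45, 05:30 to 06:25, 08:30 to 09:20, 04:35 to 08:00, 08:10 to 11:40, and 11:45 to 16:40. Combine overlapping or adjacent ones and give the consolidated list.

04:35–08:00, 08:10–11:40, 11:45–16:40, 16:45–20:25

Sort by start: 04:35–08:00, 05:30–06:25, 08:10–11:40, 08:30–09:20, 08:50–09:45, 11:45–16:40, 16:45–20:25, 17:20–18:30.
05:30–06:25 overlaps/touches 04:35–08:00 → extend to 04:35–08:00.
08:10–11:40 is disjoint → start new block.
08:30–09:20 overlaps/touches 08:10–11:40 → extend to 08:10–11:40.
08:50–09:45 overlaps/touches 08:10–11:40 → extend to 08:10–11:40.
11:45–16:40 is disjoint → start new block.
16:45–20:25 is disjoint → start new block.
17:20–18:30 overlaps/touches 16:45–20:25 → extend to 16:45–20:25.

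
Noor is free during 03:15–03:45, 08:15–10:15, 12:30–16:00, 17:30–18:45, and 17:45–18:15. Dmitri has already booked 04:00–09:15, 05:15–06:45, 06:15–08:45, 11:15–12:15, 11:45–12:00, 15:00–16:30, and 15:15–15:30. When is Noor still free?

03:15-03:45, 09:15-10:15, 12:30-15:00, 17:30-18:45

Merge the first list: 03:15-03:45, 08:15-10:15, 12:30-16:00, 17:30-18:45.
Merge the second list: 04:00-09:15, 11:15-12:15, 15:00-16:30.
03:15-03:45: no B overlap → unchanged.
08:15-10:15 minus B → 09:15-10:15.
12:30-16:00 minus B → 12:30-15:00.
17:30-18:45: no B overlap → unchanged.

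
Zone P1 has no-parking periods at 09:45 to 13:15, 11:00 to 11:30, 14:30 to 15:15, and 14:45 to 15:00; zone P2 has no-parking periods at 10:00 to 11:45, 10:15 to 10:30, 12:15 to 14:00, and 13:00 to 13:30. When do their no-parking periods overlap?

Merge the first list: 09:45–13:15, 14:30–15:15.
Merge the second list: 10:00–11:45, 12:15–14:00.
09:45–13:15 overlaps B on 10:00–11:45, 12:15–13:15.
14:30–15:15 falls entirely outside B.

10:00–11:45, 12:15–13:15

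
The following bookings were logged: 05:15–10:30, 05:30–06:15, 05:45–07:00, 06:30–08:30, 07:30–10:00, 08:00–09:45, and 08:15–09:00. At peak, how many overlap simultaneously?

Sweep endpoints in order; track running count of active intervals.
Peak of 5 reached at 08:15.

5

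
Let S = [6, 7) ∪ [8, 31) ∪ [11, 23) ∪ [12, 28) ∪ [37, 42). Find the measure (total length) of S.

29

Merged: [6, 7), [8, 31), [37, 42).
Lengths: 1 + 23 + 5 = 29.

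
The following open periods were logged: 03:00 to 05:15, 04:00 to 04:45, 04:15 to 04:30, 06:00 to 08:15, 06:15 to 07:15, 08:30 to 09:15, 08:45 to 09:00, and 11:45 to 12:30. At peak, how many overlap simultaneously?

3

Sweep endpoints in order; track running count of active intervals.
Peak of 3 reached at 04:15.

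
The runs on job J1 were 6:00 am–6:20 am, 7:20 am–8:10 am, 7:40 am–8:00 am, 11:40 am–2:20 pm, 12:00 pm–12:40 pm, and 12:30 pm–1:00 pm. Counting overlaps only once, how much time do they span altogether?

3 h 50 min

Merged: 6:00 am–6:20 am, 7:20 am–8:10 am, 11:40 am–2:20 pm.
Lengths: 20 min + 50 min + 2 h 40 min = 3 h 50 min.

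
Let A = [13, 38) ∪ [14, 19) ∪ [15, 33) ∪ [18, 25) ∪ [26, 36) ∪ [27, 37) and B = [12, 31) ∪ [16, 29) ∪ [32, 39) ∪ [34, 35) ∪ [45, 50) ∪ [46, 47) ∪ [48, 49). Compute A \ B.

[31, 32)

First set merges to [13, 38).
Second set merges to [12, 31), [32, 39), [45, 50).
[13, 38) minus B → [31, 32).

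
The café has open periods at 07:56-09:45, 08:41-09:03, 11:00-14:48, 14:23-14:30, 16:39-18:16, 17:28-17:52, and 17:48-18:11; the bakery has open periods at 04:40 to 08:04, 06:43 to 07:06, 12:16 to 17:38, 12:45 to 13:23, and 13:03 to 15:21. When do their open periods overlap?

A, merged: 07:56-09:45, 11:00-14:48, 16:39-18:16.
B, merged: 04:40-08:04, 12:16-17:38.
07:56-09:45 overlaps B on 07:56-08:04.
11:00-14:48 overlaps B on 12:16-14:48.
16:39-18:16 overlaps B on 16:39-17:38.

07:56-08:04, 12:16-14:48, 16:39-17:38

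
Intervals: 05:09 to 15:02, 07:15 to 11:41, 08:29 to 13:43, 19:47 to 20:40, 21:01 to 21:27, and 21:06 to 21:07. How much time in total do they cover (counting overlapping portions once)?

11 h 12 min

Merged: 05:09–15:02, 19:47–20:40, 21:01–21:27.
Lengths: 9 h 53 min + 53 min + 26 min = 11 h 12 min.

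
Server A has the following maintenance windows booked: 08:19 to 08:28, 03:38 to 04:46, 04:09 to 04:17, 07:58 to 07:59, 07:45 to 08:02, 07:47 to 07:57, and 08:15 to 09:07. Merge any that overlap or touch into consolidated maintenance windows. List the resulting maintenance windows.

Sort by start: 03:38–04:46, 04:09–04:17, 07:45–08:02, 07:47–07:57, 07:58–07:59, 08:15–09:07, 08:19–08:28.
04:09–04:17 overlaps/touches 03:38–04:46 → extend to 03:38–04:46.
07:45–08:02 is disjoint → start new block.
07:47–07:57 overlaps/touches 07:45–08:02 → extend to 07:45–08:02.
07:58–07:59 overlaps/touches 07:45–08:02 → extend to 07:45–08:02.
08:15–09:07 is disjoint → start new block.
08:19–08:28 overlaps/touches 08:15–09:07 → extend to 08:15–09:07.

03:38–04:46, 07:45–08:02, 08:15–09:07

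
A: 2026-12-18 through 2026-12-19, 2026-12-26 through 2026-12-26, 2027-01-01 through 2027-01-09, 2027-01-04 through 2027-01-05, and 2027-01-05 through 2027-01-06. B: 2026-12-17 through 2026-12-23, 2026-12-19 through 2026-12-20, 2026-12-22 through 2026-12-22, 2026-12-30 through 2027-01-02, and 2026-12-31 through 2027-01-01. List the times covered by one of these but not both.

Merge the first list: 2026-12-18 through 2026-12-19, 2026-12-26 through 2026-12-26, 2027-01-01 through 2027-01-09.
Merge the second list: 2026-12-17 through 2026-12-23, 2026-12-30 through 2027-01-02.
A but not B: 2026-12-26 through 2026-12-26, 2027-01-03 through 2027-01-09.
B but not A: 2026-12-17 through 2026-12-17, 2026-12-20 through 2026-12-23, 2026-12-30 through 2026-12-31.
Combining gives A △ B.

2026-12-17 through 2026-12-17, 2026-12-20 through 2026-12-23, 2026-12-26 through 2026-12-26, 2026-12-30 through 2026-12-31, 2027-01-03 through 2027-01-09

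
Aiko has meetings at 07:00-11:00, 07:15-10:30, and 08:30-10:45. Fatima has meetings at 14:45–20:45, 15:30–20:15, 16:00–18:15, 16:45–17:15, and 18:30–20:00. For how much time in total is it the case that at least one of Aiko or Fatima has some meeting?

10 h

Merge the first list: 07:00–11:00.
Merge the second list: 14:45–20:45.
A ∪ B = 07:00–11:00, 14:45–20:45.
Total: 4 h + 6 h = 10 h.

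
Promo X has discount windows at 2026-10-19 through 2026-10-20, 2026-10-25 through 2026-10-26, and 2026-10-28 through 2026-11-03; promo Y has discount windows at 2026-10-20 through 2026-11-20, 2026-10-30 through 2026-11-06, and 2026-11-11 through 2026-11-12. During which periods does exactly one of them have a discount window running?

Second set merges to 2026-10-20 through 2026-11-20.
Only in the first: 2026-10-19 through 2026-10-19.
Only in the second: 2026-10-21 through 2026-10-24, 2026-10-27 through 2026-10-27, 2026-11-04 through 2026-11-20.
Together these are the periods covered by exactly one.

2026-10-19 through 2026-10-19, 2026-10-21 through 2026-10-24, 2026-10-27 through 2026-10-27, 2026-11-04 through 2026-11-20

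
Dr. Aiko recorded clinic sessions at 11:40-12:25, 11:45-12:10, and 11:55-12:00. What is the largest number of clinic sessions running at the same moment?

Walk the sorted start/end points keeping a running depth.
The depth first hits 3 at 11:55.

3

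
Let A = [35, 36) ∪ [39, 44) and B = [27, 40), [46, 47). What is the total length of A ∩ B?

A ∩ B = [35, 36), [39, 40).
Total: 1 + 1 = 2.

2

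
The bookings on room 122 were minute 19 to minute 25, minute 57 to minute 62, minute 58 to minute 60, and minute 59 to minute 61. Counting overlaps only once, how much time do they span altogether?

11 minutes

Merged: minute 19 to minute 25, minute 57 to minute 62.
Lengths: 6 minutes + 5 minutes = 11 minutes.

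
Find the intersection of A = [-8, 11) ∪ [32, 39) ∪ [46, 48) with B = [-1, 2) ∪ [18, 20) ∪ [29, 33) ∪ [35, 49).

[-8, 11) ∩ B → [-1, 2).
[32, 39) ∩ B → [32, 33), [35, 39).
[46, 48) ∩ B → [46, 48).

[-1, 2) ∪ [32, 33) ∪ [35, 39) ∪ [46, 48)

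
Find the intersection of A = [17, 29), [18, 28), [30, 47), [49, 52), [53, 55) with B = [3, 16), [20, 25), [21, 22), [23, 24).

A, merged: [17, 29), [30, 47), [49, 52), [53, 55).
B, merged: [3, 16), [20, 25).
[17, 29) meets the second set on [20, 25).
[30, 47): no overlap with the second set.
[49, 52): no overlap with the second set.
[53, 55): no overlap with the second set.

[20, 25)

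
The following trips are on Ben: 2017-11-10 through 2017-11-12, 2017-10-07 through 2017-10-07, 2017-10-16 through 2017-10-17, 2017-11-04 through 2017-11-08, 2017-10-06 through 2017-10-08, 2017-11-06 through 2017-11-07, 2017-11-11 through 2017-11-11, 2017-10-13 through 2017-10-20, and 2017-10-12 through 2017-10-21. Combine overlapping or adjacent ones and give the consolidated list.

2017-10-06 through 2017-10-08, 2017-10-12 through 2017-10-21, 2017-11-04 through 2017-11-08, 2017-11-10 through 2017-11-12

Sort by start: 2017-10-06 through 2017-10-08, 2017-10-07 through 2017-10-07, 2017-10-12 through 2017-10-21, 2017-10-13 through 2017-10-20, 2017-10-16 through 2017-10-17, 2017-11-04 through 2017-11-08, 2017-11-06 through 2017-11-07, 2017-11-10 through 2017-11-12, 2017-11-11 through 2017-11-11.
2017-10-07 through 2017-10-07 overlaps/touches 2017-10-06 through 2017-10-08 → extend to 2017-10-06 through 2017-10-08.
2017-10-12 through 2017-10-21 is disjoint → start new block.
2017-10-13 through 2017-10-20 overlaps/touches 2017-10-12 through 2017-10-21 → extend to 2017-10-12 through 2017-10-21.
2017-10-16 through 2017-10-17 overlaps/touches 2017-10-12 through 2017-10-21 → extend to 2017-10-12 through 2017-10-21.
2017-11-04 through 2017-11-08 is disjoint → start new block.
2017-11-06 through 2017-11-07 overlaps/touches 2017-11-04 through 2017-11-08 → extend to 2017-11-04 through 2017-11-08.
2017-11-10 through 2017-11-12 is disjoint → start new block.
2017-11-11 through 2017-11-11 overlaps/touches 2017-11-10 through 2017-11-12 → extend to 2017-11-10 through 2017-11-12.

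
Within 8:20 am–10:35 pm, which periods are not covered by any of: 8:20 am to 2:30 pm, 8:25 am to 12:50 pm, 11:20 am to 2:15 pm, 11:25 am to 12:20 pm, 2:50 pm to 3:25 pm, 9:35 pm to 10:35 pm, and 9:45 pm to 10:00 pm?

2:30 pm-2:50 pm, 3:25 pm-9:35 pm

After merging, the occupied span is 8:20 am-2:30 pm, 2:50 pm-3:25 pm, 9:35 pm-10:35 pm.
Gaps within 8:20 am-10:35 pm: 2:30 pm-2:50 pm, 3:25 pm-9:35 pm.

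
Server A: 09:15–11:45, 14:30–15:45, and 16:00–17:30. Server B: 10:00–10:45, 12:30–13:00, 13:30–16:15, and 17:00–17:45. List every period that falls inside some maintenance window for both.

10:00-10:45, 14:30-15:45, 16:00-16:15, 17:00-17:30

09:15-11:45 meets the second set on 10:00-10:45.
14:30-15:45 meets the second set on 14:30-15:45.
16:00-17:30 meets the second set on 16:00-16:15, 17:00-17:30.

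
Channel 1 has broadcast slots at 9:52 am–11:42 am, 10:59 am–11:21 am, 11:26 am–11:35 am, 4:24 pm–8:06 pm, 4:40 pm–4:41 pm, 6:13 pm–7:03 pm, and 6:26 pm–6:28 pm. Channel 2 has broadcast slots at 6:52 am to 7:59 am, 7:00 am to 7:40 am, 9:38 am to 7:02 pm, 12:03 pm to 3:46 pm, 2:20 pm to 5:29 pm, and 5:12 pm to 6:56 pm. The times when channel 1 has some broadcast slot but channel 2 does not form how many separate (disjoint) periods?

A, merged: 9:52 am–11:42 am, 4:24 pm–8:06 pm.
B, merged: 6:52 am–7:59 am, 9:38 am–7:02 pm.
A \ B = 7:02 pm–8:06 pm.
That is 1 disjoint piece.

1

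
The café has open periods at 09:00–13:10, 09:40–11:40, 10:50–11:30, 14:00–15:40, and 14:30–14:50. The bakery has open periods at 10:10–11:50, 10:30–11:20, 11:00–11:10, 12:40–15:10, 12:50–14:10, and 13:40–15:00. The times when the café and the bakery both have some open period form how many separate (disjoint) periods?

3

First set merges to 09:00-13:10, 14:00-15:40.
Second set merges to 10:10-11:50, 12:40-15:10.
A ∩ B = 10:10-11:50, 12:40-13:10, 14:00-15:10.
That is 3 disjoint pieces.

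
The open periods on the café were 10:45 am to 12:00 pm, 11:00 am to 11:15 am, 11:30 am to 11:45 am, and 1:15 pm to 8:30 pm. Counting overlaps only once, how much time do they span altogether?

Merged: 10:45 am-12:00 pm, 1:15 pm-8:30 pm.
Lengths: 1 h 15 min + 7 h 15 min = 8 h 30 min.

8 h 30 min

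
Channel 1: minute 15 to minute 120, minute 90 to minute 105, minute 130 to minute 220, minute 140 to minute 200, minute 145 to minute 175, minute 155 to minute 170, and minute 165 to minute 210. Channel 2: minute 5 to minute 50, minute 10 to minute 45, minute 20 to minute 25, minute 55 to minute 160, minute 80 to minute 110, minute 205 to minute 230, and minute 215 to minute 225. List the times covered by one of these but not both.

First set merges to minute 15 to minute 120, minute 130 to minute 220.
Second set merges to minute 5 to minute 50, minute 55 to minute 160, minute 205 to minute 230.
Only in the first: minute 50 to minute 55, minute 160 to minute 205.
Only in the second: minute 5 to minute 15, minute 120 to minute 130, minute 220 to minute 230.
Together these are the periods covered by exactly one.

minute 5 to minute 15, minute 50 to minute 55, minute 120 to minute 130, minute 160 to minute 205, minute 220 to minute 230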